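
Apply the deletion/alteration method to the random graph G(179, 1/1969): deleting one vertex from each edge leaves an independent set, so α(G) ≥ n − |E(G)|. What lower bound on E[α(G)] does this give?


E[|E(G)|] = C(179, 2)·p = 15931 · (1/1969) = 89/11.
E[α(G)] ≥ n − E[|E(G)|] = 179 − 89/11 = 1880/11.
Numerically: ≈ 170.90909.
(This is only a lower bound; the true E[α(G)] may be larger.)

E[α(G)] ≥ 1880/11 ≈ 170.90909.


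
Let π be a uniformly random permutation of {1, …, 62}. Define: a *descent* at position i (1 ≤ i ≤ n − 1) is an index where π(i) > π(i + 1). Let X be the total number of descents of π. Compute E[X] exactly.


Write X = Σ X_I over i = 1, …, 61, with X_I the indicator of one descent.
There are 61 indicators.
For each fixed i, the pair (π(i), π(i+1)) is a uniformly random ordered pair of distinct values from {1, …, 62}; by symmetry P[π(i) > π(i+1)] = 1/2.
By linearity: E[X] = 61 · (1/2) = (62 − 1) · (1/2) = 61/2 ≈ 30.5000.

E[X] = 61/2 = 30.5000.


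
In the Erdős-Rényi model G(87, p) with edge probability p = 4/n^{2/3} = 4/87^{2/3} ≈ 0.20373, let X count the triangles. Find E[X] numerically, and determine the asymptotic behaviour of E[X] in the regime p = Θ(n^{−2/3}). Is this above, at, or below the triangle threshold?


Number of potential triangles: C(87, 3) = 105995.
Each occurs with probability p³ ≈ (0.20373)³ ≈ 8.4555423e-03.
By linearity: E[X] = C(87, 3)·p³ ≈ 105995 · 8.4555423e-03 ≈ 896.24521.
Since α = 2/3 < 1, p = c/n^{2/3} ≫ 1/n is above the triangle threshold p ~ 1/n. Asymptotically E[X] ~ (c³/6)·n^{3(1−α)} = (4³/6)·n^{1} → ∞; triangles are abundant w.h.p.

E[X] ≈ 896.24521; in regime p = Θ(1/n^{2/3}) E[X] diverges (above the triangle threshold p ~ 1/n).


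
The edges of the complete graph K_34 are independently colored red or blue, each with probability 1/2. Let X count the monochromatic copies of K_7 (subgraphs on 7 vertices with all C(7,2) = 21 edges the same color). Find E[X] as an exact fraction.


Let X = Σ_S X_S over the C(34, 7) = 5379616 subsets S of size 7, where X_S = 1 if the K_7 on S is monochromatic.
For a fixed S, the K_7 on S has C(7, 2) = 21 edges. P[all 21 edges red] = (1/2)^21, and likewise for blue, so P[monochromatic] = 2·(1/2)^21 = 2^{1 − 21} = 1/1048576.
By linearity: E[X] = C(34, 7) · 2^{1 − 21} = 5379616 · 1/1048576 = 168113/32768.
Numerically: E[X] ≈ 5.13040.

E[X] = C(34,7)·2^(1−C(7,2)) = 168113/32768 ≈ 5.13040.


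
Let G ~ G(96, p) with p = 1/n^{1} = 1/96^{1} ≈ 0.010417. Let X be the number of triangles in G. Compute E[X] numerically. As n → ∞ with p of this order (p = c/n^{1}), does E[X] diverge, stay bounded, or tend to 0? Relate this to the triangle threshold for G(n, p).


Number of potential triangles: C(96, 3) = 142880.
Each occurs with probability p³ ≈ (0.010417)³ ≈ 1.1302807e-06.
By linearity: E[X] = C(96, 3)·p³ ≈ 142880 · 1.1302807e-06 ≈ 0.16149.
Here α = 1, so p = 1/n is exactly at the triangle threshold p ~ 1/n. Asymptotically E[X] → c³/6 = 1³/6 = 1/6 ≈ 0.16667, a bounded constant. In this regime the triangle count is asymptotically Poisson(c³/6).

E[X] ≈ 0.16149; in regime p = Θ(1/n^{1}) E[X] stays bounded (at the triangle threshold p ~ 1/n).


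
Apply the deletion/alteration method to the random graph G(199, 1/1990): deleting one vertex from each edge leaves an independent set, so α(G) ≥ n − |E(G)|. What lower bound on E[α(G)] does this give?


E[|E(G)|] = C(199, 2)·p = 19701 · (1/1990) = 99/10.
E[α(G)] ≥ n − E[|E(G)|] = 199 − 99/10 = 1891/10.
Numerically: ≈ 189.100000.
(This is only a lower bound; the true E[α(G)] may be larger.)

E[α(G)] ≥ 1891/10 ≈ 189.100000.


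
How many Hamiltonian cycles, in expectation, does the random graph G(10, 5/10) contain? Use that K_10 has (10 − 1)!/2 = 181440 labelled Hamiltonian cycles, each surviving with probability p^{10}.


K_10 has (10 − 1)!/2 = 181440 labelled Hamiltonian cycles.
For each such Hamiltonian cycle H, let X_H = 1 if all 10 edges of H are present in G. Then P[X_H = 1] = p^{10} = (1/2)^{10} = 1/1024.
Summing the indicators: E[X] = Σ_H E[X_H] = 181440 · p^{10} = 181440 · 1/1024 = 2835/16.
Numerically: E[X] ≈ 177.188.

E[X] = 181440 · (1/2)^{10} = 2835/16 ≈ 177.188.


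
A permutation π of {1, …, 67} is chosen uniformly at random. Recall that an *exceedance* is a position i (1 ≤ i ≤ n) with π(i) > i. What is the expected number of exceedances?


Write X = Σ_{i=1}^{67} X_i, where X_i = 1_{π(i) > i}.
For each fixed i, π(i) is uniform over {1, …, 67} (marginal of a uniform permutation), so P[π(i) > i] = (n − i)/n. Summing: Σ_{i=1}^{67} (n − i)/n = (0 + 1 + … + 66)/67 = 67(67 − 1)/(2·67) = (67 − 1)/2.
Hence E[X] = Σ_{i=1}^{67} (67 − i)/67 = 33 ≈ 33.000.

E[X] = 33 = 33.000.


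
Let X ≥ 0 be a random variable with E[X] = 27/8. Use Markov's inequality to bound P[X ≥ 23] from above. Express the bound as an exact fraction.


μ = E[X] = 27/8, a = 23.
Markov: P[X ≥ 23] ≤ μ/a = (27/8)/23 = 27/184.
Numerically: ≈ 0.14674.
(Since a = 23 > μ = 3.37500, the bound 27/184 is < 1 and informative.)

P[X ≥ 23] ≤ 27/184 ≈ 0.14674.


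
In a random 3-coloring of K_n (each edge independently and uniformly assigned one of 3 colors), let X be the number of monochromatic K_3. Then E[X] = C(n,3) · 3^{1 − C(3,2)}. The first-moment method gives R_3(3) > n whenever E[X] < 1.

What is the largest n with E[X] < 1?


We need C(n, 3) · 3^{1 − 3} < 1, i.e. C(n, 3) < 3^{3 − 1} = 9.
Check values of n near the boundary:
  n = 3: C(3, 3) = 1; 1 < 9? YES
  n = 4: C(4, 3) = 4; 4 < 9? YES
  n = 5: C(5, 3) = 10; 10 < 9? NO
  n = 6: C(6, 3) = 20; 20 < 9? NO
  n = 7: C(7, 3) = 35; 35 < 9? NO
The largest n with C(n, 3) < 9 is n = 4 (where E[X] = 4/9 ≈ 0.44444). Hence R_3(3) > 4, i.e. R_3(3) ≥ 5.

Largest n = 4; hence R_3(3) > 4.


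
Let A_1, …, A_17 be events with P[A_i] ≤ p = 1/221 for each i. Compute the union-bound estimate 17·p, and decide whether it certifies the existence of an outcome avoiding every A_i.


Union bound: P[∪_{i=1}^{17} A_i] ≤ Σ_i P[A_i] ≤ 17·p = 17·(1/221) = 1/13.
Numerically: 1/13 ≈ 0.076923.
Is 1/13 < 1? YES.
Since P[∪ A_i] ≤ 1/13 < 1, the complement has P[∩ A_i^c] ≥ 1 − 1/13 = 12/13 > 0, so some outcome avoids every A_i.

17·p = 1/13 ≈ 0.076923; existence CERTIFIED by the union bound.


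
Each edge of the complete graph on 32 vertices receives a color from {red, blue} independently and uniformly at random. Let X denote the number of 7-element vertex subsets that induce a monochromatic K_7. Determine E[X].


Let X = Σ_S X_S over the C(32, 7) = 3365856 subsets S of size 7, where X_S = 1 if the K_7 on S is monochromatic.
For a fixed S, the K_7 on S has C(7, 2) = 21 edges. P[all 21 edges red] = (1/2)^21, and likewise for blue, so P[monochromatic] = 2·(1/2)^21 = 2^{1 − 21} = 1/1048576.
Summing: E[X] = C(32, 7) · 2^{1 − 21} = 3365856 · 1/1048576 = 105183/32768.
Numerically: E[X] ≈ 3.20993.

E[X] = C(32,7)·2^(1−C(7,2)) = 105183/32768 ≈ 3.20993.


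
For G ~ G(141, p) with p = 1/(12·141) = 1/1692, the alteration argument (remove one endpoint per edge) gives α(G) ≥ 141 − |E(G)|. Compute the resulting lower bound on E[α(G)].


E[|E(G)|] = C(141, 2)·p = 9870 · (1/1692) = 35/6.
E[α(G)] ≥ n − E[|E(G)|] = 141 − 35/6 = 811/6.
Numerically: ≈ 135.16667.
(This is only a lower bound; the true E[α(G)] may be larger.)

E[α(G)] ≥ 811/6 ≈ 135.16667.


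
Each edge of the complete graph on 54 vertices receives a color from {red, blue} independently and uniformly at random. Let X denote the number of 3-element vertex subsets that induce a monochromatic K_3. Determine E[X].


Let X = Σ_S X_S over the C(54, 3) = 24804 subsets S of size 3, where X_S = 1 if the K_3 on S is monochromatic.
For a fixed S, the K_3 on S has C(3, 2) = 3 edges. P[all 3 edges red] = (1/2)^3, and likewise for blue, so P[monochromatic] = 2·(1/2)^3 = 2^{1 − 3} = 1/4.
By linearity of expectation: E[X] = C(54, 3) · 2^{1 − 3} = 24804 · 1/4 = 6201.
Numerically: E[X] ≈ 6201.000.

E[X] = C(54,3)·2^(1−C(3,2)) = 6201 ≈ 6201.000.


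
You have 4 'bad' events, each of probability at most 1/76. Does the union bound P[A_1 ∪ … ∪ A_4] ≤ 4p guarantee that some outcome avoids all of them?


Union bound: P[∪_{i=1}^{4} A_i] ≤ Σ_i P[A_i] ≤ 4·p = 4·(1/76) = 1/19.
Numerically: 1/19 ≈ 0.0526316.
Is 1/19 < 1? YES.
Since P[∪ A_i] ≤ 1/19 < 1, the complement has P[∩ A_i^c] ≥ 1 − 1/19 = 18/19 > 0, so some outcome avoids every A_i.

4·p = 1/19 ≈ 0.0526316; existence CERTIFIED by the union bound.


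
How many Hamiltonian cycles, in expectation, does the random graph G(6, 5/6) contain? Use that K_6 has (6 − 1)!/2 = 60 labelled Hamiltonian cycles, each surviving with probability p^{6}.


K_6 has (6 − 1)!/2 = 60 labelled Hamiltonian cycles.
For each such Hamiltonian cycle H, let X_H = 1 if all 6 edges of H are present in G. Then P[X_H = 1] = p^{6} = (5/6)^{6} = 15625/46656.
By linearity: E[X] = Σ_H E[X_H] = 60 · p^{6} = 60 · 15625/46656 = 78125/3888.
Numerically: E[X] ≈ 20.09.

E[X] = 60 · (5/6)^{6} = 78125/3888 ≈ 20.09.


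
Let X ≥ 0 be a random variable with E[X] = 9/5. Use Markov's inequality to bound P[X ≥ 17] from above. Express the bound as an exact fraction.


μ = E[X] = 9/5, a = 17.
Markov: P[X ≥ 17] ≤ μ/a = (9/5)/17 = 9/85.
Numerically: ≈ 0.10588.
(Since a = 17 > μ = 1.80000, the bound 9/85 is < 1 and informative.)

P[X ≥ 17] ≤ 9/85 ≈ 0.10588.


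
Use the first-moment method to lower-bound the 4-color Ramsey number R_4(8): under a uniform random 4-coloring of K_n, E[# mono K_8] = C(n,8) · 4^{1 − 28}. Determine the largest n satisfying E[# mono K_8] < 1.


We need C(n, 8) · 4^{1 − 28} < 1, i.e. C(n, 8) < 4^{28 − 1} = 18014398509481984.
Check values of n near the boundary:
  n = 402: C(402, 8) = 15770615726749950; 15770615726749950 < 18014398509481984? YES
  n = 403: C(403, 8) = 16090020602228430; 16090020602228430 < 18014398509481984? YES
  n = 404: C(404, 8) = 16415071523485570; 16415071523485570 < 18014398509481984? YES
  n = 405: C(405, 8) = 16745853821188050; 16745853821188050 < 18014398509481984? YES
  n = 406: C(406, 8) = 17082453897995850; 17082453897995850 < 18014398509481984? YES
  n = 407: C(407, 8) = 17424959239309050; 17424959239309050 < 18014398509481984? YES
  n = 408: C(408, 8) = 17773458424095231; 17773458424095231 < 18014398509481984? YES
  n = 409: C(409, 8) = 18128041135797879; 18128041135797879 < 18014398509481984? NO
  n = 410: C(410, 8) = 18488798173326195; 18488798173326195 < 18014398509481984? NO
  n = 411: C(411, 8) = 18855821462126715; 18855821462126715 < 18014398509481984? NO
The largest n with C(n, 8) < 18014398509481984 is n = 408 (where E[X] = 17773458424095231/18014398509481984 ≈ 0.9866). Hence R_4(8) > 408, i.e. R_4(8) ≥ 409.

Largest n = 408; hence R_4(8) > 408.


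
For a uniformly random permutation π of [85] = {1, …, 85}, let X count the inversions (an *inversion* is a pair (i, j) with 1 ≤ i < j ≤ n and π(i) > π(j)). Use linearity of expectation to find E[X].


Write X = Σ X_I over the C(85, 2) = 3570 pairs i < j, with X_I the indicator of one inversion.
There are 3570 indicators.
For each fixed pair i < j, the values π(i) and π(j) are two distinct elements of {1, …, 85} in uniformly random order; by symmetry P[π(i) > π(j)] = 1/2.
By linearity: E[X] = 3570 · (1/2) = C(85, 2) · (1/2) = 3570/2 = 1785 ≈ 1785.0000.

E[X] = 1785 = 1785.0000.


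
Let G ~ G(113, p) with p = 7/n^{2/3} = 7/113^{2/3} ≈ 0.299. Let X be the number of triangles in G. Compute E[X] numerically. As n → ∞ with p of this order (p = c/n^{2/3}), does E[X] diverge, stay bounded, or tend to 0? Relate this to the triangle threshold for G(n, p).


Number of potential triangles: C(113, 3) = 234136.
Each occurs with probability p³ ≈ (0.299)³ ≈ 2.68619e-02.
By linearity: E[X] = C(113, 3)·p³ ≈ 234136 · 2.68619e-02 ≈ 6289.345.
Since α = 2/3 < 1, p = c/n^{2/3} ≫ 1/n is above the triangle threshold p ~ 1/n. Asymptotically E[X] ~ (c³/6)·n^{3(1−α)} = (7³/6)·n^{1} → ∞; triangles are abundant w.h.p.

E[X] ≈ 6289.345; in regime p = Θ(1/n^{2/3}) E[X] diverges (above the triangle threshold p ~ 1/n).


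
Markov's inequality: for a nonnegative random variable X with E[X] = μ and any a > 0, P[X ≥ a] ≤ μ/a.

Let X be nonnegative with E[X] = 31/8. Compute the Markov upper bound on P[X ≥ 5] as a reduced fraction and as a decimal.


μ = E[X] = 31/8, a = 5.
Markov: P[X ≥ 5] ≤ μ/a = (31/8)/5 = 31/40.
Numerically: ≈ 0.775.
(Since a = 5 > μ = 3.875, the bound 31/40 is < 1 and informative.)

P[X ≥ 5] ≤ 31/40 ≈ 0.775.


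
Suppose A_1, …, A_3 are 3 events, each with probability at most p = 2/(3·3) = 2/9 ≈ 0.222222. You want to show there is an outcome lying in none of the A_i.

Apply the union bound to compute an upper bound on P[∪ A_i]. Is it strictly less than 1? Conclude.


Union bound: P[∪_{i=1}^{3} A_i] ≤ Σ_i P[A_i] ≤ 3·p = 3·(2/9) = 2/3.
Numerically: 2/3 ≈ 0.666667.
Is 2/3 < 1? YES.
Since P[∪ A_i] ≤ 2/3 < 1, the complement has P[∩ A_i^c] ≥ 1 − 2/3 = 1/3 > 0, so some outcome avoids every A_i.

3·p = 2/3 ≈ 0.666667; existence CERTIFIED by the union bound.


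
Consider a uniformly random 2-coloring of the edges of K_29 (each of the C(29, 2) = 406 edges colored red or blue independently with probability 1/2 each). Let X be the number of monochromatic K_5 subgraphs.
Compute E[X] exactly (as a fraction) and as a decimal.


Let X = Σ_S X_S over the C(29, 5) = 118755 subsets S of size 5, where X_S = 1 if the K_5 on S is monochromatic.
For a fixed S, the K_5 on S has C(5, 2) = 10 edges. P[all 10 edges red] = (1/2)^10, and likewise for blue, so P[monochromatic] = 2·(1/2)^10 = 2^{1 − 10} = 1/512.
By linearity of expectation: E[X] = C(29, 5) · 2^{1 − 10} = 118755 · 1/512 = 118755/512.
Numerically: E[X] ≈ 231.94336.

E[X] = C(29,5)·2^(1−C(5,2)) = 118755/512 ≈ 231.94336.


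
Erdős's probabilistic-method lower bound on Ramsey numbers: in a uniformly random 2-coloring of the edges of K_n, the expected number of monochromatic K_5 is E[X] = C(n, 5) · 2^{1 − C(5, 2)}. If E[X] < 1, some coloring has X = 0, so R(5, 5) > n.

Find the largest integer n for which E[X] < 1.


We need C(n, 5) · 2^{1 − 10} < 1, i.e. C(n, 5) < 2^{10 − 1} = 512.
Check values of n near the boundary:
  n = 8: C(8, 5) = 56; 56 < 512? YES
  n = 9: C(9, 5) = 126; 126 < 512? YES
  n = 10: C(10, 5) = 252; 252 < 512? YES
  n = 11: C(11, 5) = 462; 462 < 512? YES
  n = 12: C(12, 5) = 792; 792 < 512? NO
The largest n with C(n, 5) < 512 is n = 11 (where E[X] = 231/256 ≈ 0.9023438). Hence R(5, 5) > 11, i.e. R(5, 5) ≥ 12.

Largest n = 11; hence R(5, 5) > 11.


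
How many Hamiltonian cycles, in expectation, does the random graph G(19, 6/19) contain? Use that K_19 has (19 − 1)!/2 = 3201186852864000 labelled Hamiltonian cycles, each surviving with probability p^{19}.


K_19 has (19 − 1)!/2 = 3201186852864000 labelled Hamiltonian cycles.
For each such Hamiltonian cycle H, let X_H = 1 if all 19 edges of H are present in G. Then P[X_H = 1] = p^{19} = (6/19)^{19} = 609359740010496/1978419655660313589123979.
By linearity of expectation: E[X] = Σ_H E[X_H] = 3201186852864000 · p^{19} = 3201186852864000 · 609359740010496/1978419655660313589123979 = 1950674388386224952567660544000/1978419655660313589123979.
Numerically: E[X] ≈ 9.86e+05.

E[X] = 3201186852864000 · (6/19)^{19} = 1950674388386224952567660544000/1978419655660313589123979 ≈ 9.86e+05.


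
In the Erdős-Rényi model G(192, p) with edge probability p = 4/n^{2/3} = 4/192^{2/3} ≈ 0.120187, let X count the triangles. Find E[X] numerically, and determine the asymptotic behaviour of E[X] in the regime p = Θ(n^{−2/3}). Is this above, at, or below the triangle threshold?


Number of potential triangles: C(192, 3) = 1161280.
Each occurs with probability p³ ≈ (0.120187)³ ≈ 1.73611111e-03.
By linearity: E[X] = C(192, 3)·p³ ≈ 1161280 · 1.73611111e-03 ≈ 2016.111111.
Since α = 2/3 < 1, p = c/n^{2/3} ≫ 1/n is above the triangle threshold p ~ 1/n. Asymptotically E[X] ~ (c³/6)·n^{3(1−α)} = (4³/6)·n^{1} → ∞; triangles are abundant w.h.p.

E[X] ≈ 2016.111111; in regime p = Θ(1/n^{2/3}) E[X] diverges (above the triangle threshold p ~ 1/n).


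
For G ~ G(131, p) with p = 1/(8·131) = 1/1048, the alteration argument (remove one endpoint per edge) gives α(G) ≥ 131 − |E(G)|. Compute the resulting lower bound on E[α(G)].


E[|E(G)|] = C(131, 2)·p = 8515 · (1/1048) = 65/8.
E[α(G)] ≥ n − E[|E(G)|] = 131 − 65/8 = 983/8.
Numerically: ≈ 122.875000.
(This is only a lower bound; the true E[α(G)] may be larger.)

E[α(G)] ≥ 983/8 ≈ 122.875000.


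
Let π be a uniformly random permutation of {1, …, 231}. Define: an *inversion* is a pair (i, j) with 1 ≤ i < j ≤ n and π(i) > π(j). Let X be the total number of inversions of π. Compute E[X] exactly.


Write X = Σ X_I over the C(231, 2) = 26565 pairs i < j, with X_I the indicator of one inversion.
There are 26565 indicators.
For each fixed pair i < j, the values π(i) and π(j) are two distinct elements of {1, …, 231} in uniformly random order; by symmetry P[π(i) > π(j)] = 1/2.
By linearity: E[X] = 26565 · (1/2) = C(231, 2) · (1/2) = 26565/2 = 26565/2 ≈ 13282.500000.

E[X] = 26565/2 = 13282.500000.


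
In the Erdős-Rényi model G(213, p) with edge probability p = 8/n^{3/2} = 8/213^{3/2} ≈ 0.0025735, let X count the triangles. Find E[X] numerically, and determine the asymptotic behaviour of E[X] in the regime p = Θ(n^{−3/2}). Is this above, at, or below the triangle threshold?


Number of potential triangles: C(213, 3) = 1587986.
Each occurs with probability p³ ≈ (0.0025735)³ ≈ 1.7043616e-08.
By linearity: E[X] = C(213, 3)·p³ ≈ 1587986 · 1.7043616e-08 ≈ 0.02707.
Since α = 3/2 > 1, p = c/n^{3/2} = o(1/n) is below the triangle threshold p ~ 1/n. Asymptotically E[X] ~ (c³/6)·n^{3(1−α)} = (8³/6)·n^{-1.5} → 0, so by Markov's inequality G has no triangles w.h.p.

E[X] ≈ 0.02707; in regime p = Θ(1/n^{3/2}) E[X] tends to 0 (below the triangle threshold p ~ 1/n).


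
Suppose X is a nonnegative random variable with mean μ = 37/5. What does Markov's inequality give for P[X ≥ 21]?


μ = E[X] = 37/5, a = 21.
Markov: P[X ≥ 21] ≤ μ/a = (37/5)/21 = 37/105.
Numerically: ≈ 0.35238.
(Since a = 21 > μ = 7.40000, the bound 37/105 is < 1 and informative.)

P[X ≥ 21] ≤ 37/105 ≈ 0.35238.


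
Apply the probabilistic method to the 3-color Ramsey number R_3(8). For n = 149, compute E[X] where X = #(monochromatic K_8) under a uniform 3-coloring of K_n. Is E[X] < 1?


E[X] = C(149, 8) · 3^{1 − 28} = 4976826800946 · 3^{−27} = 4976826800946/7625597484987.
As a reduced fraction: E[X] = 1658942266982/2541865828329 ≈ 0.65265.
Is E[X] < 1? YES.
Since E[X] < 1, there exists a 3-coloring of K_{149} with no monochromatic K_8; hence R_3(8) > 149.

E[X] = 1658942266982/2541865828329 ≈ 0.65265; E[X] < 1, so R_3(8) > 149.


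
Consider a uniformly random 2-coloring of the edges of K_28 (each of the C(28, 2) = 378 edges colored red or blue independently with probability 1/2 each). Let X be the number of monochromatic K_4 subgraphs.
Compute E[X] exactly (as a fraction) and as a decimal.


Let X = Σ_S X_S over the C(28, 4) = 20475 subsets S of size 4, where X_S = 1 if the K_4 on S is monochromatic.
For a fixed S, the K_4 on S has C(4, 2) = 6 edges. P[all 6 edges red] = (1/2)^6, and likewise for blue, so P[monochromatic] = 2·(1/2)^6 = 2^{1 − 6} = 1/32.
By linearity of expectation: E[X] = C(28, 4) · 2^{1 − 6} = 20475 · 1/32 = 20475/32.
Numerically: E[X] ≈ 639.844.

E[X] = C(28,4)·2^(1−C(4,2)) = 20475/32 ≈ 639.844.


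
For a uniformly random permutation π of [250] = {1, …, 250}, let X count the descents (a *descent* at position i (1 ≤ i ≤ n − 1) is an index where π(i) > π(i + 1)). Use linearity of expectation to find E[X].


Write X = Σ X_I over i = 1, …, 249, with X_I the indicator of one descent.
There are 249 indicators.
For each fixed i, the pair (π(i), π(i+1)) is a uniformly random ordered pair of distinct values from {1, …, 250}; by symmetry P[π(i) > π(i+1)] = 1/2.
By linearity: E[X] = 249 · (1/2) = (250 − 1) · (1/2) = 249/2 ≈ 124.50000.

E[X] = 249/2 = 124.50000.


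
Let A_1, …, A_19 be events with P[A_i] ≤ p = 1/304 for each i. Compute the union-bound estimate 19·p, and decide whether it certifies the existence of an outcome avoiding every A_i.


Union bound: P[∪_{i=1}^{19} A_i] ≤ Σ_i P[A_i] ≤ 19·p = 19·(1/304) = 1/16.
Numerically: 1/16 ≈ 0.0625000.
Is 1/16 < 1? YES.
Since P[∪ A_i] ≤ 1/16 < 1, the complement has P[∩ A_i^c] ≥ 1 − 1/16 = 15/16 > 0, so some outcome avoids every A_i.

19·p = 1/16 ≈ 0.0625000; existence CERTIFIED by the union bound.


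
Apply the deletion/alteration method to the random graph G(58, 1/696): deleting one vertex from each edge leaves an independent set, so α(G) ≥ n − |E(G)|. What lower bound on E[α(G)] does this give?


E[|E(G)|] = C(58, 2)·p = 1653 · (1/696) = 19/8.
E[α(G)] ≥ n − E[|E(G)|] = 58 − 19/8 = 445/8.
Numerically: ≈ 55.62500.
(This is only a lower bound; the true E[α(G)] may be larger.)

E[α(G)] ≥ 445/8 ≈ 55.62500.


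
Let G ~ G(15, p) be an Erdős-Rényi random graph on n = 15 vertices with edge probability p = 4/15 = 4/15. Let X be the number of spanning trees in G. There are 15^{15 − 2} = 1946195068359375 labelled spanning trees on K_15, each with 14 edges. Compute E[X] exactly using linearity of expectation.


K_15 has 15^{15 − 2} = 1946195068359375 labelled spanning trees.
For each such spanning tree H, let X_H = 1 if all 14 edges of H are present in G. Then P[X_H = 1] = p^{14} = (4/15)^{14} = 268435456/29192926025390625.
By linearity of expectation: E[X] = Σ_H E[X_H] = 1946195068359375 · p^{14} = 1946195068359375 · 268435456/29192926025390625 = 268435456/15.
Numerically: E[X] ≈ 1.78957e+07.

E[X] = 1946195068359375 · (4/15)^{14} = 268435456/15 ≈ 1.78957e+07.


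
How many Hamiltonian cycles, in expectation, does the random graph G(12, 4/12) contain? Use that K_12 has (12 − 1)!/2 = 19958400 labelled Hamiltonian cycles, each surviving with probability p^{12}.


K_12 has (12 − 1)!/2 = 19958400 labelled Hamiltonian cycles.
For each such Hamiltonian cycle H, let X_H = 1 if all 12 edges of H are present in G. Then P[X_H = 1] = p^{12} = (1/3)^{12} = 1/531441.
Summing the indicators: E[X] = Σ_H E[X_H] = 19958400 · p^{12} = 19958400 · 1/531441 = 246400/6561.
Numerically: E[X] ≈ 37.555.

E[X] = 19958400 · (1/3)^{12} = 246400/6561 ≈ 37.555.


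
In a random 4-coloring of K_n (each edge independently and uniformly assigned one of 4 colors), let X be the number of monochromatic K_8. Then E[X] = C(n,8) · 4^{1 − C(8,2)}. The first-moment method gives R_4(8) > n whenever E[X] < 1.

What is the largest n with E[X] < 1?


We need C(n, 8) · 4^{1 − 28} < 1, i.e. C(n, 8) < 4^{28 − 1} = 18014398509481984.
Check values of n near the boundary:
  n = 406: C(406, 8) = 17082453897995850; 17082453897995850 < 18014398509481984? YES
  n = 407: C(407, 8) = 17424959239309050; 17424959239309050 < 18014398509481984? YES
  n = 408: C(408, 8) = 17773458424095231; 17773458424095231 < 18014398509481984? YES
  n = 409: C(409, 8) = 18128041135797879; 18128041135797879 < 18014398509481984? NO
The largest n with C(n, 8) < 18014398509481984 is n = 408 (where E[X] = 17773458424095231/18014398509481984 ≈ 0.9866251). Hence R_4(8) > 408, i.e. R_4(8) ≥ 409.

Largest n = 408; hence R_4(8) > 408.


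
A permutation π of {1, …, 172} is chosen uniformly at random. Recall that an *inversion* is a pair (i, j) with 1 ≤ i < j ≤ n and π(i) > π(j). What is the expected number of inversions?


Write X = Σ X_I over the C(172, 2) = 14706 pairs i < j, with X_I the indicator of one inversion.
There are 14706 indicators.
For each fixed pair i < j, the values π(i) and π(j) are two distinct elements of {1, …, 172} in uniformly random order; by symmetry P[π(i) > π(j)] = 1/2.
By linearity: E[X] = 14706 · (1/2) = C(172, 2) · (1/2) = 14706/2 = 7353 ≈ 7353.000.

E[X] = 7353 = 7353.000.


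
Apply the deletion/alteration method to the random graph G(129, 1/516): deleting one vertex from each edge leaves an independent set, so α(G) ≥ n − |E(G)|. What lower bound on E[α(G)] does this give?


E[|E(G)|] = C(129, 2)·p = 8256 · (1/516) = 16.
E[α(G)] ≥ n − E[|E(G)|] = 129 − 16 = 113.
Numerically: ≈ 113.00000.
(This is only a lower bound; the true E[α(G)] may be larger.)

E[α(G)] ≥ 113 ≈ 113.00000.


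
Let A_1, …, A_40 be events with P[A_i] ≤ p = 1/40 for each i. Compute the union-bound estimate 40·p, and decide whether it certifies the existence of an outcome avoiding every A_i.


Union bound: P[∪_{i=1}^{40} A_i] ≤ Σ_i P[A_i] ≤ 40·p = 40·(1/40) = 1.
Numerically: 1 ≈ 1.0000.
Is 1 < 1? NO.
Since the bound 1 is ≥ 1, the union bound is uninformative here; it does NOT by itself certify existence.

40·p = 1 ≈ 1.0000; existence NOT certified by the union bound.


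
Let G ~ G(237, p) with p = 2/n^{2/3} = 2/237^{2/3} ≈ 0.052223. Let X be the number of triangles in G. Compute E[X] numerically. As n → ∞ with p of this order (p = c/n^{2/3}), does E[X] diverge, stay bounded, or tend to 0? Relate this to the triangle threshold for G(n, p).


Number of potential triangles: C(237, 3) = 2190670.
Each occurs with probability p³ ≈ (0.052223)³ ≈ 1.4242732e-04.
By linearity: E[X] = C(237, 3)·p³ ≈ 2190670 · 1.4242732e-04 ≈ 312.01125.
Since α = 2/3 < 1, p = c/n^{2/3} ≫ 1/n is above the triangle threshold p ~ 1/n. Asymptotically E[X] ~ (c³/6)·n^{3(1−α)} = (2³/6)·n^{1} → ∞; triangles are abundant w.h.p.

E[X] ≈ 312.01125; in regime p = Θ(1/n^{2/3}) E[X] diverges (above the triangle threshold p ~ 1/n).


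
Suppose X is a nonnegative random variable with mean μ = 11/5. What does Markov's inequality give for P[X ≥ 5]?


μ = E[X] = 11/5, a = 5.
Markov: P[X ≥ 5] ≤ μ/a = (11/5)/5 = 11/25.
Numerically: ≈ 0.440000.
(Since a = 5 > μ = 2.200000, the bound 11/25 is < 1 and informative.)

P[X ≥ 5] ≤ 11/25 ≈ 0.440000.


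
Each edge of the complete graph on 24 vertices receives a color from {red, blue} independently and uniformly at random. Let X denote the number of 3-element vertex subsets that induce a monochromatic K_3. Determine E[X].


Let X = Σ_S X_S over the C(24, 3) = 2024 subsets S of size 3, where X_S = 1 if the K_3 on S is monochromatic.
For a fixed S, the K_3 on S has C(3, 2) = 3 edges. P[all 3 edges red] = (1/2)^3, and likewise for blue, so P[monochromatic] = 2·(1/2)^3 = 2^{1 − 3} = 1/4.
By linearity of expectation: E[X] = C(24, 3) · 2^{1 − 3} = 2024 · 1/4 = 506.
Numerically: E[X] ≈ 506.0000.

E[X] = C(24,3)·2^(1−C(3,2)) = 506 ≈ 506.0000.


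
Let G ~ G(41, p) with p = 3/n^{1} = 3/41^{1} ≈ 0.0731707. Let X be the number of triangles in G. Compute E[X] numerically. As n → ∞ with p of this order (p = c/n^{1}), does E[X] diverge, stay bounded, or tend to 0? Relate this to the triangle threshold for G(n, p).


Number of potential triangles: C(41, 3) = 10660.
Each occurs with probability p³ ≈ (0.0731707)³ ≈ 3.91752876e-04.
By linearity: E[X] = C(41, 3)·p³ ≈ 10660 · 3.91752876e-04 ≈ 4.176086.
Here α = 1, so p = 3/n is exactly at the triangle threshold p ~ 1/n. Asymptotically E[X] → c³/6 = 3³/6 = 9/2 ≈ 4.500000, a bounded constant. In this regime the triangle count is asymptotically Poisson(c³/6).

E[X] ≈ 4.176086; in regime p = Θ(1/n^{1}) E[X] stays bounded (at the triangle threshold p ~ 1/n).


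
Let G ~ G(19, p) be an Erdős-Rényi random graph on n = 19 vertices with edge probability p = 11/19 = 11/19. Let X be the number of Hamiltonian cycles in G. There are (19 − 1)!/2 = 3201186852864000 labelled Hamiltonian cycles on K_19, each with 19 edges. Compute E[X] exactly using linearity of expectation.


K_19 has (19 − 1)!/2 = 3201186852864000 labelled Hamiltonian cycles.
For each such Hamiltonian cycle H, let X_H = 1 if all 19 edges of H are present in G. Then P[X_H = 1] = p^{19} = (11/19)^{19} = 61159090448414546291/1978419655660313589123979.
Summing the indicators: E[X] = Σ_H E[X_H] = 3201186852864000 · p^{19} = 3201186852864000 · 61159090448414546291/1978419655660313589123979 = 195781676276584883979724733927424000/1978419655660313589123979.
Numerically: E[X] ≈ 9.8959e+10.

E[X] = 3201186852864000 · (11/19)^{19} = 195781676276584883979724733927424000/1978419655660313589123979 ≈ 9.8959e+10.


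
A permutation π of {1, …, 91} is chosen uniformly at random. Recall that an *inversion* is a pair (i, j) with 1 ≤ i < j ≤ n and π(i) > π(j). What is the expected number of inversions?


Write X = Σ X_I over the C(91, 2) = 4095 pairs i < j, with X_I the indicator of one inversion.
There are 4095 indicators.
For each fixed pair i < j, the values π(i) and π(j) are two distinct elements of {1, …, 91} in uniformly random order; by symmetry P[π(i) > π(j)] = 1/2.
By linearity: E[X] = 4095 · (1/2) = C(91, 2) · (1/2) = 4095/2 = 4095/2 ≈ 2047.5000.

E[X] = 4095/2 = 2047.5000.


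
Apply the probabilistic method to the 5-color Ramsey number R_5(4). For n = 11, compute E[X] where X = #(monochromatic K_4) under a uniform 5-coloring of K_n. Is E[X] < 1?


E[X] = C(11, 4) · 5^{1 − 6} = 330 · 5^{−5} = 330/3125.
As a reduced fraction: E[X] = 66/625 ≈ 0.105600.
Is E[X] < 1? YES.
Since E[X] < 1, there exists a 5-coloring of K_{11} with no monochromatic K_4; hence R_5(4) > 11.

E[X] = 66/625 ≈ 0.105600; E[X] < 1, so R_5(4) > 11.


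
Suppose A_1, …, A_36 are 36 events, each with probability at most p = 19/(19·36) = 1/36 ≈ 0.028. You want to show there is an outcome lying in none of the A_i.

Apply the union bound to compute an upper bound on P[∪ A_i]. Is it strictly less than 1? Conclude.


Union bound: P[∪_{i=1}^{36} A_i] ≤ Σ_i P[A_i] ≤ 36·p = 36·(1/36) = 1.
Numerically: 1 ≈ 1.000.
Is 1 < 1? NO.
Since the bound 1 is ≥ 1, the union bound is uninformative here; it does NOT by itself certify existence.

36·p = 1 ≈ 1.000; existence NOT certified by the union bound.


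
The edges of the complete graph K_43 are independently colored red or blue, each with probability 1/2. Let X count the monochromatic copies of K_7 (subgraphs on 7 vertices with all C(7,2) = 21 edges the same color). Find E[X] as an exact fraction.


Let X = Σ_S X_S over the C(43, 7) = 32224114 subsets S of size 7, where X_S = 1 if the K_7 on S is monochromatic.
For a fixed S, the K_7 on S has C(7, 2) = 21 edges. P[all 21 edges red] = (1/2)^21, and likewise for blue, so P[monochromatic] = 2·(1/2)^21 = 2^{1 − 21} = 1/1048576.
By linearity of expectation: E[X] = C(43, 7) · 2^{1 − 21} = 32224114 · 1/1048576 = 16112057/524288.
Numerically: E[X] ≈ 30.731310.

E[X] = C(43,7)·2^(1−C(7,2)) = 16112057/524288 ≈ 30.731310.


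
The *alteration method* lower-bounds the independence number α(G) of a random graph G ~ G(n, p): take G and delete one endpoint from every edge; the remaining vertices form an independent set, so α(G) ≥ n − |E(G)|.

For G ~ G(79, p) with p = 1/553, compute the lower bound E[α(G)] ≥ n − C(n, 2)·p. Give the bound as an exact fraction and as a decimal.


E[|E(G)|] = C(79, 2)·p = 3081 · (1/553) = 39/7.
E[α(G)] ≥ n − E[|E(G)|] = 79 − 39/7 = 514/7.
Numerically: ≈ 73.429.
(This is only a lower bound; the true E[α(G)] may be larger.)

E[α(G)] ≥ 514/7 ≈ 73.429.


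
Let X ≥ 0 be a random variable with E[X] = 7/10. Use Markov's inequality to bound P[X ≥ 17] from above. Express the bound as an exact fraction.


μ = E[X] = 7/10, a = 17.
Markov: P[X ≥ 17] ≤ μ/a = (7/10)/17 = 7/170.
Numerically: ≈ 0.04118.
(Since a = 17 > μ = 0.70000, the bound 7/170 is < 1 and informative.)

P[X ≥ 17] ≤ 7/170 ≈ 0.04118.


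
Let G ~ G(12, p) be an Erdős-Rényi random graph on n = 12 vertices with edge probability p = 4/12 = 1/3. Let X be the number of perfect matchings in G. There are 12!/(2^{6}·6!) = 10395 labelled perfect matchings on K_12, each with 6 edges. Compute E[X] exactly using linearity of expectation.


K_12 has 12!/(2^{6}·6!) = 10395 labelled perfect matchings.
For each such perfect matching H, let X_H = 1 if all 6 edges of H are present in G. Then P[X_H = 1] = p^{6} = (1/3)^{6} = 1/729.
By linearity: E[X] = Σ_H E[X_H] = 10395 · p^{6} = 10395 · 1/729 = 385/27.
Numerically: E[X] ≈ 14.26.

E[X] = 10395 · (1/3)^{6} = 385/27 ≈ 14.26.


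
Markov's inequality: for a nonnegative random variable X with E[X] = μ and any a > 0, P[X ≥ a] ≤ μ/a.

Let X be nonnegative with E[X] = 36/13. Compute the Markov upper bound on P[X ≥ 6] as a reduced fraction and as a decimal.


μ = E[X] = 36/13, a = 6.
Markov: P[X ≥ 6] ≤ μ/a = (36/13)/6 = 6/13.
Numerically: ≈ 0.462.
(Since a = 6 > μ = 2.769, the bound 6/13 is < 1 and informative.)

P[X ≥ 6] ≤ 6/13 ≈ 0.462.


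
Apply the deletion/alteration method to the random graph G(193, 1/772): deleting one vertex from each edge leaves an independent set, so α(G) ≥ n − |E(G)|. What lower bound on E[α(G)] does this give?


E[|E(G)|] = C(193, 2)·p = 18528 · (1/772) = 24.
E[α(G)] ≥ n − E[|E(G)|] = 193 − 24 = 169.
Numerically: ≈ 169.000.
(This is only a lower bound; the true E[α(G)] may be larger.)

E[α(G)] ≥ 169 ≈ 169.000.


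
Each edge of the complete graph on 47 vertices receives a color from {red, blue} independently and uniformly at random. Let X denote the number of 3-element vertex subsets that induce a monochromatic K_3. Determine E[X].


Let X = Σ_S X_S over the C(47, 3) = 16215 subsets S of size 3, where X_S = 1 if the K_3 on S is monochromatic.
For a fixed S, the K_3 on S has C(3, 2) = 3 edges. P[all 3 edges red] = (1/2)^3, and likewise for blue, so P[monochromatic] = 2·(1/2)^3 = 2^{1 − 3} = 1/4.
By linearity: E[X] = C(47, 3) · 2^{1 − 3} = 16215 · 1/4 = 16215/4.
Numerically: E[X] ≈ 4053.750000.

E[X] = C(47,3)·2^(1−C(3,2)) = 16215/4 ≈ 4053.750000.


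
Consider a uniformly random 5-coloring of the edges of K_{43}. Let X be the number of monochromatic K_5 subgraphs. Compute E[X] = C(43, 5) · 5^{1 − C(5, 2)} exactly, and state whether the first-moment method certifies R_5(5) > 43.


E[X] = C(43, 5) · 5^{1 − 10} = 962598 · 5^{−9} = 962598/1953125.
As a reduced fraction: E[X] = 962598/1953125 ≈ 0.4929.
Is E[X] < 1? YES.
Since E[X] < 1, there exists a 5-coloring of K_{43} with no monochromatic K_5; hence R_5(5) > 43.

E[X] = 962598/1953125 ≈ 0.4929; E[X] < 1, so R_5(5) > 43.


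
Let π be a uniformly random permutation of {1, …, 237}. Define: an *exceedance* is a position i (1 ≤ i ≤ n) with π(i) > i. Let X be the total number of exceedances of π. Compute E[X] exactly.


Write X = Σ_{i=1}^{237} X_i, where X_i = 1_{π(i) > i}.
For each fixed i, π(i) is uniform over {1, …, 237} (marginal of a uniform permutation), so P[π(i) > i] = (n − i)/n. Summing: Σ_{i=1}^{237} (n − i)/n = (0 + 1 + … + 236)/237 = 237(237 − 1)/(2·237) = (237 − 1)/2.
Hence E[X] = Σ_{i=1}^{237} (237 − i)/237 = 118 ≈ 118.000000.

E[X] = 118 = 118.000000.


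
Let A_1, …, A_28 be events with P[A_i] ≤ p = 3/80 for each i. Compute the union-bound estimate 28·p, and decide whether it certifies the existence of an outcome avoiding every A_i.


Union bound: P[∪_{i=1}^{28} A_i] ≤ Σ_i P[A_i] ≤ 28·p = 28·(3/80) = 21/20.
Numerically: 21/20 ≈ 1.0500.
Is 21/20 < 1? NO.
Since the bound 21/20 is ≥ 1, the union bound is uninformative here; it does NOT by itself certify existence.

28·p = 21/20 ≈ 1.0500; existence NOT certified by the union bound.


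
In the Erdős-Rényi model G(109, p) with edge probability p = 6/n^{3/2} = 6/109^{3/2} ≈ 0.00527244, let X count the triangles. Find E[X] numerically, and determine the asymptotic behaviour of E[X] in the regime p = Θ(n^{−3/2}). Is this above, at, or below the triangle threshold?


Number of potential triangles: C(109, 3) = 209934.
Each occurs with probability p³ ≈ (0.00527244)³ ≈ 1.46566430e-07.
By linearity: E[X] = C(109, 3)·p³ ≈ 209934 · 1.46566430e-07 ≈ 0.030769.
Since α = 3/2 > 1, p = c/n^{3/2} = o(1/n) is below the triangle threshold p ~ 1/n. Asymptotically E[X] ~ (c³/6)·n^{3(1−α)} = (6³/6)·n^{-1.5} → 0, so by Markov's inequality G has no triangles w.h.p.

E[X] ≈ 0.030769; in regime p = Θ(1/n^{3/2}) E[X] tends to 0 (below the triangle threshold p ~ 1/n).


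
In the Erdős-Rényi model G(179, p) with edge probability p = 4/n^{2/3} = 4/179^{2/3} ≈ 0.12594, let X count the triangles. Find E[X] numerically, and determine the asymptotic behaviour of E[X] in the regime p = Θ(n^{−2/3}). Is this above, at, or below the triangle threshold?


Number of potential triangles: C(179, 3) = 939929.
Each occurs with probability p³ ≈ (0.12594)³ ≈ 1.9974408e-03.
By linearity: E[X] = C(179, 3)·p³ ≈ 939929 · 1.9974408e-03 ≈ 1877.45251.
Since α = 2/3 < 1, p = c/n^{2/3} ≫ 1/n is above the triangle threshold p ~ 1/n. Asymptotically E[X] ~ (c³/6)·n^{3(1−α)} = (4³/6)·n^{1} → ∞; triangles are abundant w.h.p.

E[X] ≈ 1877.45251; in regime p = Θ(1/n^{2/3}) E[X] diverges (above the triangle threshold p ~ 1/n).


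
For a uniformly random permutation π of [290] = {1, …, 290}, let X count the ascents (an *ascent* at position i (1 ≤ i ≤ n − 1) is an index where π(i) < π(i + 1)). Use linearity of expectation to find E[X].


Write X = Σ X_I over i = 1, …, 289, with X_I the indicator of one ascent.
There are 289 indicators.
For each fixed i, the pair (π(i), π(i+1)) is a uniformly random ordered pair of distinct values from {1, …, 290}; by symmetry P[π(i) < π(i+1)] = 1/2.
By linearity: E[X] = 289 · (1/2) = (290 − 1) · (1/2) = 289/2 ≈ 144.500.

E[X] = 289/2 = 144.500.


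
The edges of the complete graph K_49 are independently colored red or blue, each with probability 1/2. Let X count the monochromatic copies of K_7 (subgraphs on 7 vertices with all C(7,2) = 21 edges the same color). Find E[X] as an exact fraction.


Let X = Σ_S X_S over the C(49, 7) = 85900584 subsets S of size 7, where X_S = 1 if the K_7 on S is monochromatic.
For a fixed S, the K_7 on S has C(7, 2) = 21 edges. P[all 21 edges red] = (1/2)^21, and likewise for blue, so P[monochromatic] = 2·(1/2)^21 = 2^{1 − 21} = 1/1048576.
By linearity of expectation: E[X] = C(49, 7) · 2^{1 − 21} = 85900584 · 1/1048576 = 10737573/131072.
Numerically: E[X] ≈ 81.921181.

E[X] = C(49,7)·2^(1−C(7,2)) = 10737573/131072 ≈ 81.921181.


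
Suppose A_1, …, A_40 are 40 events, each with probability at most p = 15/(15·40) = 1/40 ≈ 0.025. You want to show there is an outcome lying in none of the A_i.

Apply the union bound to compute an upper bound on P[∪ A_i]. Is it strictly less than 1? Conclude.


Union bound: P[∪_{i=1}^{40} A_i] ≤ Σ_i P[A_i] ≤ 40·p = 40·(1/40) = 1.
Numerically: 1 ≈ 1.000.
Is 1 < 1? NO.
Since the bound 1 is ≥ 1, the union bound is uninformative here; it does NOT by itself certify existence.

40·p = 1 ≈ 1.000; existence NOT certified by the union bound.


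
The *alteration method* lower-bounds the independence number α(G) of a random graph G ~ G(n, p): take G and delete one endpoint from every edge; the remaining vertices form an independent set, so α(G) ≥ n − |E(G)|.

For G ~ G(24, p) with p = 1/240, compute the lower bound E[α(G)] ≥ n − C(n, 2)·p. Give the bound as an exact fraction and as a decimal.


E[|E(G)|] = C(24, 2)·p = 276 · (1/240) = 23/20.
E[α(G)] ≥ n − E[|E(G)|] = 24 − 23/20 = 457/20.
Numerically: ≈ 22.85000.
(This is only a lower bound; the true E[α(G)] may be larger.)

E[α(G)] ≥ 457/20 ≈ 22.85000.


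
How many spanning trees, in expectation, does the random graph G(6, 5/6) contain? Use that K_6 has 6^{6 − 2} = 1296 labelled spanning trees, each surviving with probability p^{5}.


K_6 has 6^{6 − 2} = 1296 labelled spanning trees.
For each such spanning tree H, let X_H = 1 if all 5 edges of H are present in G. Then P[X_H = 1] = p^{5} = (5/6)^{5} = 3125/7776.
By linearity of expectation: E[X] = Σ_H E[X_H] = 1296 · p^{5} = 1296 · 3125/7776 = 3125/6.
Numerically: E[X] ≈ 520.83.

E[X] = 1296 · (5/6)^{5} = 3125/6 ≈ 520.83.
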